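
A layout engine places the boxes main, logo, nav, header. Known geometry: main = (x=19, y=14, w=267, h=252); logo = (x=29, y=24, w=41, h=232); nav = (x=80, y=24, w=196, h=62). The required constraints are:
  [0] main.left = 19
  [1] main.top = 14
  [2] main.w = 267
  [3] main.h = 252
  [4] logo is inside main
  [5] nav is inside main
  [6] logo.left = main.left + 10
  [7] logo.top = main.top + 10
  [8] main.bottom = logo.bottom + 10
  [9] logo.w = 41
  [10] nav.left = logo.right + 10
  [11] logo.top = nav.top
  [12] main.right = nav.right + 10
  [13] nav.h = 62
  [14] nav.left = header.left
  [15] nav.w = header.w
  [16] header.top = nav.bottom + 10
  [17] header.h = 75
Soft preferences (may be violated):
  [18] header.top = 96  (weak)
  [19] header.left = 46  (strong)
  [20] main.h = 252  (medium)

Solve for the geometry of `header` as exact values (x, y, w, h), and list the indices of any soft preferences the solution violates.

header = (x=80, y=96, w=196, h=75)
violated soft preferences: 19

1. header.x = 80  [nav.left = header.left]
2. header.w = 196  [nav.w = header.w]
3. header.y = 96  [header.top = nav.bottom + 10]
4. header.h = 75  [header.h = 75]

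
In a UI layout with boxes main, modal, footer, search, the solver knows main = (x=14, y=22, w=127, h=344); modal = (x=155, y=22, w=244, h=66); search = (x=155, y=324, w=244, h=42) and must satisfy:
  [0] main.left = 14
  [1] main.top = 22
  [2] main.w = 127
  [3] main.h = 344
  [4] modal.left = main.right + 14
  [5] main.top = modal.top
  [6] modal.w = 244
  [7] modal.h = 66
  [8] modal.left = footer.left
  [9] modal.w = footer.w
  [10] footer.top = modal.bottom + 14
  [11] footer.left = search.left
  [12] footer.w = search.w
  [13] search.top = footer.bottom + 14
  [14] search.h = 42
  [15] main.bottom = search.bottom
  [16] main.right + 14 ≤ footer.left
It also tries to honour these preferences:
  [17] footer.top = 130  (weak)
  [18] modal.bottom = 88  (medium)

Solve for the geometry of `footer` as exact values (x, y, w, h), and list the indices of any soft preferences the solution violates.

1. footer.x = 155  [modal.left = footer.left]
2. footer.w = 244  [modal.w = footer.w]
3. footer.y = 102  [footer.top = modal.bottom + 14]
4. footer.h = 208  [search.top = footer.bottom + 14]

footer = (x=155, y=102, w=244, h=208)
violated soft preferences: 17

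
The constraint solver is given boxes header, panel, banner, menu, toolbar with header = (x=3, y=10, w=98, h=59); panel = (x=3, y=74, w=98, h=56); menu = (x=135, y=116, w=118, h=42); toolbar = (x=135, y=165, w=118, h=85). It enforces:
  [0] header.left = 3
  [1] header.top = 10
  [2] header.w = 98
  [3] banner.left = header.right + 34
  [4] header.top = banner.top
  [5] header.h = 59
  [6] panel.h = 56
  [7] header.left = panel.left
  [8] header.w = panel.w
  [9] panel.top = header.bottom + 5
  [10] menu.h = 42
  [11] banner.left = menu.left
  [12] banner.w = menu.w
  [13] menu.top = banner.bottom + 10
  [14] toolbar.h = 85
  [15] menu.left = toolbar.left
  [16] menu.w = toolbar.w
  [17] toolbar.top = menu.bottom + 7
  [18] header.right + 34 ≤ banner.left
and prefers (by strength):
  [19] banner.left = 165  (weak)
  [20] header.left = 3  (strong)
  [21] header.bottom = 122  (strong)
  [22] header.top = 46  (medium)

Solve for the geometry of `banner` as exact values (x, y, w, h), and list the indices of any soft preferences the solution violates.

1. banner.x = 135  [banner.left = header.right + 34]
2. banner.y = 10  [header.top = banner.top]
3. banner.w = 118  [banner.w = menu.w]
4. banner.h = 96  [menu.top = banner.bottom + 10]

banner = (x=135, y=10, w=118, h=96)
violated soft preferences: 19, 21, 22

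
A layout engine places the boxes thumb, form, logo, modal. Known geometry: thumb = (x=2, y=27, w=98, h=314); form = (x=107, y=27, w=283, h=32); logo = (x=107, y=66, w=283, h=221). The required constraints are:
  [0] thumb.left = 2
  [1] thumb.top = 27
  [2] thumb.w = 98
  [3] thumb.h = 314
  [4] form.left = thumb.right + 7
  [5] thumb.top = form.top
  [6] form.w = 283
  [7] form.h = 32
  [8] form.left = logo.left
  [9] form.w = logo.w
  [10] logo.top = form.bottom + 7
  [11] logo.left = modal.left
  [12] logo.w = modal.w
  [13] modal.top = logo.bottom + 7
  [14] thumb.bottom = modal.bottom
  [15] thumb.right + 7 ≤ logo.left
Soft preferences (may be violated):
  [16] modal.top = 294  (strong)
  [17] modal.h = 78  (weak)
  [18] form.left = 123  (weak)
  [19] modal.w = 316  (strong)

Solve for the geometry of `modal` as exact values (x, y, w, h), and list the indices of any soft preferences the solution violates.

modal = (x=107, y=294, w=283, h=47)
violated soft preferences: 17, 18, 19

1. modal.x = 107  [logo.left = modal.left]
2. modal.w = 283  [logo.w = modal.w]
3. modal.y = 294  [modal.top = logo.bottom + 7]
4. modal.h = 47  [thumb.bottom = modal.bottom]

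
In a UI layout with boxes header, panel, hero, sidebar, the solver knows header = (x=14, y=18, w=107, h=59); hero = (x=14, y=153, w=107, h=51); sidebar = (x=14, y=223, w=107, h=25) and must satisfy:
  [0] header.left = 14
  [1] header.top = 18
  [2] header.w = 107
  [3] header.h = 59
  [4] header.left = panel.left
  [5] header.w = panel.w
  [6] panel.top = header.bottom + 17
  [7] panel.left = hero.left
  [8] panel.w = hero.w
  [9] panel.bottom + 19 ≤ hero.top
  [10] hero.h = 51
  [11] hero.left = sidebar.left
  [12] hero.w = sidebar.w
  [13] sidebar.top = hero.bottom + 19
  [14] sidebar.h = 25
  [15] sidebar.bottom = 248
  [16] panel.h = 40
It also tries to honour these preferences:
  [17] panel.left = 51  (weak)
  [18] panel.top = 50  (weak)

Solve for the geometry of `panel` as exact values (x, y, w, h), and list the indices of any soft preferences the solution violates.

panel = (x=14, y=94, w=107, h=40)
violated soft preferences: 17, 18

1. panel.x = 14  [header.left = panel.left]
2. panel.w = 107  [header.w = panel.w]
3. panel.y = 94  [panel.top = header.bottom + 17]
4. panel.h = 40  [panel.h = 40]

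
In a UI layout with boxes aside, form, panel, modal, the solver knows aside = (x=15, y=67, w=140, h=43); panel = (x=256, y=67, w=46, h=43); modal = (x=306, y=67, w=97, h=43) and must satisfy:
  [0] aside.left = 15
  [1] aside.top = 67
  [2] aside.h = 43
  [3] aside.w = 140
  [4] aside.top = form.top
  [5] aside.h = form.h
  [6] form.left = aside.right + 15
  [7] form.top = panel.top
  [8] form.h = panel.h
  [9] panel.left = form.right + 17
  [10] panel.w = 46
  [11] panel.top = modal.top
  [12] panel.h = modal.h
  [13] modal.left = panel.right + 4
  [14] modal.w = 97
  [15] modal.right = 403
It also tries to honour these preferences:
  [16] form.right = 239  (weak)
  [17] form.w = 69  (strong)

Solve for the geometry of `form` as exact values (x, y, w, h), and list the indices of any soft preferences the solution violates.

form = (x=170, y=67, w=69, h=43)
violated soft preferences: none

1. form.y = 67  [aside.top = form.top]
2. form.h = 43  [aside.h = form.h]
3. form.x = 170  [form.left = aside.right + 15]
4. form.w = 69  [panel.left = form.right + 17]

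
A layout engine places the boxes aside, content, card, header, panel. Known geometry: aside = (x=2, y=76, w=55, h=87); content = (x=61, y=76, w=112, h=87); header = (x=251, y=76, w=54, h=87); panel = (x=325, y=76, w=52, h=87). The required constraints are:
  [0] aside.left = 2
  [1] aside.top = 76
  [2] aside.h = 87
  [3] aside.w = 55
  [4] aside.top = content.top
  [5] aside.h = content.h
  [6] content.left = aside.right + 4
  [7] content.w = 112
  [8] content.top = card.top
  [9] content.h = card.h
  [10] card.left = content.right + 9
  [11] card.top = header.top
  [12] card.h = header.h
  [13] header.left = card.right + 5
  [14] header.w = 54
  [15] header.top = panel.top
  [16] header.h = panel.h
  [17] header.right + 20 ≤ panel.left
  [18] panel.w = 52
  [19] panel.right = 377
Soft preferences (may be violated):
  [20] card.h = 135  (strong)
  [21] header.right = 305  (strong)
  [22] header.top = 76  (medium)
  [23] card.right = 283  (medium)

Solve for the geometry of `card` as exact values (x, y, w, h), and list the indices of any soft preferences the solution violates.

1. card.y = 76  [content.top = card.top]
2. card.h = 87  [content.h = card.h]
3. card.x = 182  [card.left = content.right + 9]
4. card.w = 64  [header.left = card.right + 5]

card = (x=182, y=76, w=64, h=87)
violated soft preferences: 20, 23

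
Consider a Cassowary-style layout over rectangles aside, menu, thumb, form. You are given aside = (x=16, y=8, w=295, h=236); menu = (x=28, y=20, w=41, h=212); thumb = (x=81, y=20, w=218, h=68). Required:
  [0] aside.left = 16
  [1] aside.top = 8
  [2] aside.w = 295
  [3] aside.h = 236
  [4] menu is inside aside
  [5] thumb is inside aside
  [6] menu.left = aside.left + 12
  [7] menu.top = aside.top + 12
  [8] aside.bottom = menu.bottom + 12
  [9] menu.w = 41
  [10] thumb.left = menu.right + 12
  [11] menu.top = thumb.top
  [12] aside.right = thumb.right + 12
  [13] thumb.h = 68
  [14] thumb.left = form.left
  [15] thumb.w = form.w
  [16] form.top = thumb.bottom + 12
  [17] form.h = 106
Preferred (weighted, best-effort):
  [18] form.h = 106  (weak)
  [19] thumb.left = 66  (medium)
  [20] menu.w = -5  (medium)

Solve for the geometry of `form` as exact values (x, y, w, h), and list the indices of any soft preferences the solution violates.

1. form.x = 81  [thumb.left = form.left]
2. form.w = 218  [thumb.w = form.w]
3. form.y = 100  [form.top = thumb.bottom + 12]
4. form.h = 106  [form.h = 106]

form = (x=81, y=100, w=218, h=106)
violated soft preferences: 19, 20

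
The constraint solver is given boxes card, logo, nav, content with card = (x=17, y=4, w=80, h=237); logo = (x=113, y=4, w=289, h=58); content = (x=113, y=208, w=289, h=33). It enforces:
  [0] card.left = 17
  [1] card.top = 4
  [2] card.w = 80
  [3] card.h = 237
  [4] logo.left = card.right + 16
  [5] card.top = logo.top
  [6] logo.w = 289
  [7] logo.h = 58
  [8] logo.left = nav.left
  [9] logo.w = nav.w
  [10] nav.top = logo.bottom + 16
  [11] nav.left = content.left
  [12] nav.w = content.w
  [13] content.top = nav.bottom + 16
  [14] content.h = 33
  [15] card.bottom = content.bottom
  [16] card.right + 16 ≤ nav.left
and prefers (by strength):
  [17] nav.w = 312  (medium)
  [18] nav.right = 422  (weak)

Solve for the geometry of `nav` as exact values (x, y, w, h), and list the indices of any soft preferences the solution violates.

nav = (x=113, y=78, w=289, h=114)
violated soft preferences: 17, 18

1. nav.x = 113  [logo.left = nav.left]
2. nav.w = 289  [logo.w = nav.w]
3. nav.y = 78  [nav.top = logo.bottom + 16]
4. nav.h = 114  [content.top = nav.bottom + 16]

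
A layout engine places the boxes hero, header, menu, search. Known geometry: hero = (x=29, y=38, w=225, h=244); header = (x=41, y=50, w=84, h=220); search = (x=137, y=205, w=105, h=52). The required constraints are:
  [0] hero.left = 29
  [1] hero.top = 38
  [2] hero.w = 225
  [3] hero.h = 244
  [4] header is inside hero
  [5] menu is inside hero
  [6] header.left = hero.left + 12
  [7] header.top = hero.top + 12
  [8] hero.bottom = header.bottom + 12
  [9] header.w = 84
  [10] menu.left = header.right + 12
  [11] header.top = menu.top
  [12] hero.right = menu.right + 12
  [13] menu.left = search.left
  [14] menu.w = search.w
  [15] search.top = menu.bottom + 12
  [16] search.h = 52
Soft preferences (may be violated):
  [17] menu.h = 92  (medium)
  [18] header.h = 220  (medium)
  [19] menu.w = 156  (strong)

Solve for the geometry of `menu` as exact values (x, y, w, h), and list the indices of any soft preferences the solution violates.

1. menu.x = 137  [menu.left = header.right + 12]
2. menu.y = 50  [header.top = menu.top]
3. menu.w = 105  [hero.right = menu.right + 12]
4. menu.h = 143  [search.top = menu.bottom + 12]

menu = (x=137, y=50, w=105, h=143)
violated soft preferences: 17, 19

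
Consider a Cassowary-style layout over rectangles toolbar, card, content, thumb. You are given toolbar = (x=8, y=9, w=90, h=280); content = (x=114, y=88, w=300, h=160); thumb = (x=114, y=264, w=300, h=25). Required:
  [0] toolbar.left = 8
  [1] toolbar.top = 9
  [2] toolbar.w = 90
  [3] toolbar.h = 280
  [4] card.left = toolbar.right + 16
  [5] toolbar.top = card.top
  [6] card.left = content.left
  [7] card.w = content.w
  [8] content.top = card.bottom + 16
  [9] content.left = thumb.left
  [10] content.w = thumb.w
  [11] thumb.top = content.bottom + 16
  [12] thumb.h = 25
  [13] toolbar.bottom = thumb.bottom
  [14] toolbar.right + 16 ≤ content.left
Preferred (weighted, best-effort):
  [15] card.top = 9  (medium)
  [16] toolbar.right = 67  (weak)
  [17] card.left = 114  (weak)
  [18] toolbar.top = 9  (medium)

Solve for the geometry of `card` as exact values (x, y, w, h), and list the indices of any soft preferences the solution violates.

card = (x=114, y=9, w=300, h=63)
violated soft preferences: 16

1. card.x = 114  [card.left = toolbar.right + 16]
2. card.y = 9  [toolbar.top = card.top]
3. card.w = 300  [card.w = content.w]
4. card.h = 63  [content.top = card.bottom + 16]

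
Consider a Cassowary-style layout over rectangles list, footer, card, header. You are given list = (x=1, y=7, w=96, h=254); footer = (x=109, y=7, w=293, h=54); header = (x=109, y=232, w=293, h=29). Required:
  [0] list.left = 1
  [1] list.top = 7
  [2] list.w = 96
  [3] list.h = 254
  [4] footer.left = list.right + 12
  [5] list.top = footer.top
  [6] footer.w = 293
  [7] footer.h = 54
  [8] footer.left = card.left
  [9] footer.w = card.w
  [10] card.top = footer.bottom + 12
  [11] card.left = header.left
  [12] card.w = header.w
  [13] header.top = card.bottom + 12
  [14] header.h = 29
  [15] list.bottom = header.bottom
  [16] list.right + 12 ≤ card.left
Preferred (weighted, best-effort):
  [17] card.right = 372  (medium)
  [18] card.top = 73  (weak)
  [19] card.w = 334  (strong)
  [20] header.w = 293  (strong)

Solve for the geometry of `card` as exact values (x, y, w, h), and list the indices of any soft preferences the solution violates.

card = (x=109, y=73, w=293, h=147)
violated soft preferences: 17, 19

1. card.x = 109  [footer.left = card.left]
2. card.w = 293  [footer.w = card.w]
3. card.y = 73  [card.top = footer.bottom + 12]
4. card.h = 147  [header.top = card.bottom + 12]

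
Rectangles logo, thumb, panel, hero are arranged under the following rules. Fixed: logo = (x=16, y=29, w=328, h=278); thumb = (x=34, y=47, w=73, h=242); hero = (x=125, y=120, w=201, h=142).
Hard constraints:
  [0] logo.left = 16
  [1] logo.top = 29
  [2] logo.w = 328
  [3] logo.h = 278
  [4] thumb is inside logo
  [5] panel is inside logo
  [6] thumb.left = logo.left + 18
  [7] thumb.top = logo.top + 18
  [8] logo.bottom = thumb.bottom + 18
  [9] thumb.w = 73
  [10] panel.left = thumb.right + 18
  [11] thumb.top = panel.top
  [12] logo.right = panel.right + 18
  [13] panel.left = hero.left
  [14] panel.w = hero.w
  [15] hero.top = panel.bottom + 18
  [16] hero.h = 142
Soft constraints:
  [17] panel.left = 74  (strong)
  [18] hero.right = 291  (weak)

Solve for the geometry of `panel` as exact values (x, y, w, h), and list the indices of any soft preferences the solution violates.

1. panel.x = 125  [panel.left = thumb.right + 18]
2. panel.y = 47  [thumb.top = panel.top]
3. panel.w = 201  [logo.right = panel.right + 18]
4. panel.h = 55  [hero.top = panel.bottom + 18]

panel = (x=125, y=47, w=201, h=55)
violated soft preferences: 17, 18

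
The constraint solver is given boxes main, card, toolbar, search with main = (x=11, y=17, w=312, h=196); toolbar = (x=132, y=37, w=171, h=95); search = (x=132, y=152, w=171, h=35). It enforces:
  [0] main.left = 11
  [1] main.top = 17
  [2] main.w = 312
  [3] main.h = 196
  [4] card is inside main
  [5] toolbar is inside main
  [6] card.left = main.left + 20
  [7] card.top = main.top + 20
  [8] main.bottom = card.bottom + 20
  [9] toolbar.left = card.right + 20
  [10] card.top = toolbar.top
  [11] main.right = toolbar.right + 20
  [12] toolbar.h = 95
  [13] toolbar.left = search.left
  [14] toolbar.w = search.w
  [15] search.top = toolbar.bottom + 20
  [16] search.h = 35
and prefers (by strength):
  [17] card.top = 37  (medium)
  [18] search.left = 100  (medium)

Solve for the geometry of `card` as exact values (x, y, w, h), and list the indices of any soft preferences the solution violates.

card = (x=31, y=37, w=81, h=156)
violated soft preferences: 18

1. card.x = 31  [card.left = main.left + 20]
2. card.y = 37  [card.top = main.top + 20]
3. card.h = 156  [main.bottom = card.bottom + 20]
4. card.w = 81  [toolbar.left = card.right + 20]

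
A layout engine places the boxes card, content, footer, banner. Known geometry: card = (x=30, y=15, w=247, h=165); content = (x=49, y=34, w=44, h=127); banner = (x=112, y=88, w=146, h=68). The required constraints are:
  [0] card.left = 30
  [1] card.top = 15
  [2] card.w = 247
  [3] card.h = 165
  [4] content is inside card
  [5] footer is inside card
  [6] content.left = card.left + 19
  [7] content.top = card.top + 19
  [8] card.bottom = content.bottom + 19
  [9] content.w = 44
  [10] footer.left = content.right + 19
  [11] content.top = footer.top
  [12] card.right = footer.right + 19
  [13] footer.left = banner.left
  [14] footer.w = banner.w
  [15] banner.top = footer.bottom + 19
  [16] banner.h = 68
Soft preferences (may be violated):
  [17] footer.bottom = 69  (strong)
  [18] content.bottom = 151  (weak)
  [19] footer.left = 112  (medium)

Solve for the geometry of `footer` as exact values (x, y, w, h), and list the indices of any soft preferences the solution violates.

footer = (x=112, y=34, w=146, h=35)
violated soft preferences: 18

1. footer.x = 112  [footer.left = content.right + 19]
2. footer.y = 34  [content.top = footer.top]
3. footer.w = 146  [card.right = footer.right + 19]
4. footer.h = 35  [banner.top = footer.bottom + 19]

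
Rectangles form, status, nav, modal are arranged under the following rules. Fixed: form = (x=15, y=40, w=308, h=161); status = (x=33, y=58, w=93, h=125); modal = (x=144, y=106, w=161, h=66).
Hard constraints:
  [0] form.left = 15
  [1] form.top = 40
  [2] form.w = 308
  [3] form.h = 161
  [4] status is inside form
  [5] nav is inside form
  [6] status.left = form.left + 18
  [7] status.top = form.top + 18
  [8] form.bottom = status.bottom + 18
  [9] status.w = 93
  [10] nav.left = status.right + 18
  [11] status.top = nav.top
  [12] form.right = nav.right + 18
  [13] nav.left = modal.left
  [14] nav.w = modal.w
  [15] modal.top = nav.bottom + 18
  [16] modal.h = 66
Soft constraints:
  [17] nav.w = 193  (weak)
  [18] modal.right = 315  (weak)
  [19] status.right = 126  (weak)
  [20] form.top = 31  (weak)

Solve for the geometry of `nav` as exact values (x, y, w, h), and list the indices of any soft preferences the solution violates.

nav = (x=144, y=58, w=161, h=30)
violated soft preferences: 17, 18, 20

1. nav.x = 144  [nav.left = status.right + 18]
2. nav.y = 58  [status.top = nav.top]
3. nav.w = 161  [form.right = nav.right + 18]
4. nav.h = 30  [modal.top = nav.bottom + 18]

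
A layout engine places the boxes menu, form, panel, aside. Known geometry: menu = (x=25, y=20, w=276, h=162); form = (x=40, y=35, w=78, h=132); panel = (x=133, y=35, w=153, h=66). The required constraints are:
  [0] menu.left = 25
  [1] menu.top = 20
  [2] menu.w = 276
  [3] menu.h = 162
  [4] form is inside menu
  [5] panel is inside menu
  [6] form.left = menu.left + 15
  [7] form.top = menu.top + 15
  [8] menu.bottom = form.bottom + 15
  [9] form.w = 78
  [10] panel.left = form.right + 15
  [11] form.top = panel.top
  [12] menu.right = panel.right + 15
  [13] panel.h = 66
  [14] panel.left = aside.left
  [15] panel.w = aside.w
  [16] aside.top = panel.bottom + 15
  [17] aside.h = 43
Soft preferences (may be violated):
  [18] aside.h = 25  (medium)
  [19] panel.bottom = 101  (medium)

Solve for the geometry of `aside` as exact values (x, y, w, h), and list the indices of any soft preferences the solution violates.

1. aside.x = 133  [panel.left = aside.left]
2. aside.w = 153  [panel.w = aside.w]
3. aside.y = 116  [aside.top = panel.bottom + 15]
4. aside.h = 43  [aside.h = 43]

aside = (x=133, y=116, w=153, h=43)
violated soft preferences: 18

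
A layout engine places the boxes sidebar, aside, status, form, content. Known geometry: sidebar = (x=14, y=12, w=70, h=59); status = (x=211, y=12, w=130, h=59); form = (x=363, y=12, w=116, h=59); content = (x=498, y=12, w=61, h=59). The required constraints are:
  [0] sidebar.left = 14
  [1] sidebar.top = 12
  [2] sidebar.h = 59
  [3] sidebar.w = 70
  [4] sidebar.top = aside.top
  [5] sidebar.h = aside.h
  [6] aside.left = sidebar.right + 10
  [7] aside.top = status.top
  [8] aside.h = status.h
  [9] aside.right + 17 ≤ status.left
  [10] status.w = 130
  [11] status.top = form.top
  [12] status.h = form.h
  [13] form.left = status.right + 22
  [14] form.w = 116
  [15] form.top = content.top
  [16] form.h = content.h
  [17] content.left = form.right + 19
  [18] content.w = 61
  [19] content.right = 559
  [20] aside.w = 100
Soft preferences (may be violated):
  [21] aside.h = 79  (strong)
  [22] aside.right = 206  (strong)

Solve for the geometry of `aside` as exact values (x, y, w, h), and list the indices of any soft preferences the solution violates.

1. aside.y = 12  [sidebar.top = aside.top]
2. aside.h = 59  [sidebar.h = aside.h]
3. aside.x = 94  [aside.left = sidebar.right + 10]
4. aside.w = 100  [aside.w = 100]

aside = (x=94, y=12, w=100, h=59)
violated soft preferences: 21, 22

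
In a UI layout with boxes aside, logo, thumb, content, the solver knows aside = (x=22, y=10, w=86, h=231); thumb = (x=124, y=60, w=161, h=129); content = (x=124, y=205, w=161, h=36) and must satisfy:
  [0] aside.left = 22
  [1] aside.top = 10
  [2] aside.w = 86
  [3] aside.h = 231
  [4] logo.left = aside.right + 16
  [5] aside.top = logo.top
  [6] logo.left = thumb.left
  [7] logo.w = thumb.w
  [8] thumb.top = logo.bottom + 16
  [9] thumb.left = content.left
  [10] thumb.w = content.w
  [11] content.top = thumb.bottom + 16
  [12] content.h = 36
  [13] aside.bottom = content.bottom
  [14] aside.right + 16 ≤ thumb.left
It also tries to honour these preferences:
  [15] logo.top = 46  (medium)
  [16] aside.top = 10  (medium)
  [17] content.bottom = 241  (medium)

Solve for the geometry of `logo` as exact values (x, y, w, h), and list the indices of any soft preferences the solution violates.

1. logo.x = 124  [logo.left = aside.right + 16]
2. logo.y = 10  [aside.top = logo.top]
3. logo.w = 161  [logo.w = thumb.w]
4. logo.h = 34  [thumb.top = logo.bottom + 16]

logo = (x=124, y=10, w=161, h=34)
violated soft preferences: 15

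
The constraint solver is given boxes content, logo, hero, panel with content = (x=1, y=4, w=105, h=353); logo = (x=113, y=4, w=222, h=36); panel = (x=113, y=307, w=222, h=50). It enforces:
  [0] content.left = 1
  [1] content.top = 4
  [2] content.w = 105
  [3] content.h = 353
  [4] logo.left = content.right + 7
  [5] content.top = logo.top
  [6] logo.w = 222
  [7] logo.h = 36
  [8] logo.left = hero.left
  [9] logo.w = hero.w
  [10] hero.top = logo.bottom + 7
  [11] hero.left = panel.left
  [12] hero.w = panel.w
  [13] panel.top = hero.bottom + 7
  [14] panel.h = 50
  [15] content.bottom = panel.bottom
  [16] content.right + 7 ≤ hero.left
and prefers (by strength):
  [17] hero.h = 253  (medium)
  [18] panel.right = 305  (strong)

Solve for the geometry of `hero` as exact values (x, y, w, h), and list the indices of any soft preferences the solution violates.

hero = (x=113, y=47, w=222, h=253)
violated soft preferences: 18

1. hero.x = 113  [logo.left = hero.left]
2. hero.w = 222  [logo.w = hero.w]
3. hero.y = 47  [hero.top = logo.bottom + 7]
4. hero.h = 253  [panel.top = hero.bottom + 7]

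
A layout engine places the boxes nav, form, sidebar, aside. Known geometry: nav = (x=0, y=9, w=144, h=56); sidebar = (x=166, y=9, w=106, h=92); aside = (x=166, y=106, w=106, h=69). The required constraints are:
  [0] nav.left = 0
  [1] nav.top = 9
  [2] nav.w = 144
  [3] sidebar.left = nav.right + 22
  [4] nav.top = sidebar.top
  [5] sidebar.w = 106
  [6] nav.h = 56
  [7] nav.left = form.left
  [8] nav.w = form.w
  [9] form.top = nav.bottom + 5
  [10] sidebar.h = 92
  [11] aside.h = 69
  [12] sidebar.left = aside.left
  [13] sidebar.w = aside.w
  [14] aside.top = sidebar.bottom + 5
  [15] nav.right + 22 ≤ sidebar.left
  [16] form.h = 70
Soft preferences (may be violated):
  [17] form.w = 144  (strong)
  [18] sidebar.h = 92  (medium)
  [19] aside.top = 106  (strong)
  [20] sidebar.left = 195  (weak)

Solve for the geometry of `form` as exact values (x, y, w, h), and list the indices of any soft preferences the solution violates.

form = (x=0, y=70, w=144, h=70)
violated soft preferences: 20

1. form.x = 0  [nav.left = form.left]
2. form.w = 144  [nav.w = form.w]
3. form.y = 70  [form.top = nav.bottom + 5]
4. form.h = 70  [form.h = 70]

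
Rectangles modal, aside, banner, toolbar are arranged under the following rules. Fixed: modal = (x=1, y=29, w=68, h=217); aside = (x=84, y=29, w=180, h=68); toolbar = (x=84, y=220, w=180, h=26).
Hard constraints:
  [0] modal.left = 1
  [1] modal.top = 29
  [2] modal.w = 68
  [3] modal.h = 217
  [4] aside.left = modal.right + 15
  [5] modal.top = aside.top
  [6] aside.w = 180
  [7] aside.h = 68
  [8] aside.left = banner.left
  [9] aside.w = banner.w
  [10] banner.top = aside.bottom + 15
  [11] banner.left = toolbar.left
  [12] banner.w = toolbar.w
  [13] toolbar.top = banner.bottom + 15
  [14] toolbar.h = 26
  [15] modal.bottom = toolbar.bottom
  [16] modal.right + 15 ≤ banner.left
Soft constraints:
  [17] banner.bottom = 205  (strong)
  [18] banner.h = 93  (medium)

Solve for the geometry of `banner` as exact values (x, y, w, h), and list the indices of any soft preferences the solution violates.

banner = (x=84, y=112, w=180, h=93)
violated soft preferences: none

1. banner.x = 84  [aside.left = banner.left]
2. banner.w = 180  [aside.w = banner.w]
3. banner.y = 112  [banner.top = aside.bottom + 15]
4. banner.h = 93  [toolbar.top = banner.bottom + 15]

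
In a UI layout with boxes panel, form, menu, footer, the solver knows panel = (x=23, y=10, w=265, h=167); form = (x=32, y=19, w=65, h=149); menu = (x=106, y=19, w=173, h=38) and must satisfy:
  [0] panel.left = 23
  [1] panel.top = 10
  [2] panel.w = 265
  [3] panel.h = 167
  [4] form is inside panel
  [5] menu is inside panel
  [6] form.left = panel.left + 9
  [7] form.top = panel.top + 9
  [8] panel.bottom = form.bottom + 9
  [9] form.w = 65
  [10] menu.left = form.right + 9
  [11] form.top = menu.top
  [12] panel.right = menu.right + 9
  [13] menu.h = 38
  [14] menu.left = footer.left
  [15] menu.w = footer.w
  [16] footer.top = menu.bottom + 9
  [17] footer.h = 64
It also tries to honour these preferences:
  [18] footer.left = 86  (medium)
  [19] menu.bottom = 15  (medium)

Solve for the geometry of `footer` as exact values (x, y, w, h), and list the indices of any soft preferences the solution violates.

footer = (x=106, y=66, w=173, h=64)
violated soft preferences: 18, 19

1. footer.x = 106  [menu.left = footer.left]
2. footer.w = 173  [menu.w = footer.w]
3. footer.y = 66  [footer.top = menu.bottom + 9]
4. footer.h = 64  [footer.h = 64]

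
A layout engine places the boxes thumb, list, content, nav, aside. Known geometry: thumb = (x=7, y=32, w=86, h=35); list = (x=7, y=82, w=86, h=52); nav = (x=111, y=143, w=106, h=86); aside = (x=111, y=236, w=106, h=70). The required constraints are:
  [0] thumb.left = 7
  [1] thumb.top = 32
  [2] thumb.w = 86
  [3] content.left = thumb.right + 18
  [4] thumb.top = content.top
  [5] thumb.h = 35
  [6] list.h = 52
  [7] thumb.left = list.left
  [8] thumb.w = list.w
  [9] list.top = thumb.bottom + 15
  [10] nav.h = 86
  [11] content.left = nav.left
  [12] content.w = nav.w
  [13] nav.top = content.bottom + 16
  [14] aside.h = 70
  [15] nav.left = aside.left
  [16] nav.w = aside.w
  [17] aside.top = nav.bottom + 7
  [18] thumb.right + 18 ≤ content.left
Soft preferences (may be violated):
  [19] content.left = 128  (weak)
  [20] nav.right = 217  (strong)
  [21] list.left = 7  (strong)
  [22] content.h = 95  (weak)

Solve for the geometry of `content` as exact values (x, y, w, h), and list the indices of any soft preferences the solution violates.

1. content.x = 111  [content.left = thumb.right + 18]
2. content.y = 32  [thumb.top = content.top]
3. content.w = 106  [content.w = nav.w]
4. content.h = 95  [nav.top = content.bottom + 16]

content = (x=111, y=32, w=106, h=95)
violated soft preferences: 19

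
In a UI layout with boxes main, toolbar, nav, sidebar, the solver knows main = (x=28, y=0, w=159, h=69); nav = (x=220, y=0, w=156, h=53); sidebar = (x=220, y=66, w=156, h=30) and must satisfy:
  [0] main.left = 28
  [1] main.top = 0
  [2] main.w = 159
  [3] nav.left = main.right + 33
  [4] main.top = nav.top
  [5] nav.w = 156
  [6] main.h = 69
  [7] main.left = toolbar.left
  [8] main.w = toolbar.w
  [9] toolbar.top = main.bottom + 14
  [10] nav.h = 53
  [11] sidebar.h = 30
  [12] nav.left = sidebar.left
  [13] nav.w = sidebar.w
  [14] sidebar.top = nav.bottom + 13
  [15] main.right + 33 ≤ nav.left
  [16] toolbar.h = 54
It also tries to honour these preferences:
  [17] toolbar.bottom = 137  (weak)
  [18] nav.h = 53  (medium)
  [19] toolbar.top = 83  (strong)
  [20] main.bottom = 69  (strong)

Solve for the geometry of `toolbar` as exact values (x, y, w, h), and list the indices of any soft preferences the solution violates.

1. toolbar.x = 28  [main.left = toolbar.left]
2. toolbar.w = 159  [main.w = toolbar.w]
3. toolbar.y = 83  [toolbar.top = main.bottom + 14]
4. toolbar.h = 54  [toolbar.h = 54]

toolbar = (x=28, y=83, w=159, h=54)
violated soft preferences: none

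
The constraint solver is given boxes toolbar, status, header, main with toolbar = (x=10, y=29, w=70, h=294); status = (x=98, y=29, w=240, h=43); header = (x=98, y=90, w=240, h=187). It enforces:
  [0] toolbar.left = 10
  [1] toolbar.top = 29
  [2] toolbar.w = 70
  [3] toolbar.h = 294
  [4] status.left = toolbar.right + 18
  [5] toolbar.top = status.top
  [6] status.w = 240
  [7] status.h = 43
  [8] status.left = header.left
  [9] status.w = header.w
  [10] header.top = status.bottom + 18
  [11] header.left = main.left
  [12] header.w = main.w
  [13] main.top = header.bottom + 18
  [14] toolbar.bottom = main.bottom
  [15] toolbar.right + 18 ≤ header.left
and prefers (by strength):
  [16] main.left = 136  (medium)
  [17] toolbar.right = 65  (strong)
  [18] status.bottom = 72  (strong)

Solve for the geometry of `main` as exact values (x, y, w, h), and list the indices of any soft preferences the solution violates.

1. main.x = 98  [header.left = main.left]
2. main.w = 240  [header.w = main.w]
3. main.y = 295  [main.top = header.bottom + 18]
4. main.h = 28  [toolbar.bottom = main.bottom]

main = (x=98, y=295, w=240, h=28)
violated soft preferences: 16, 17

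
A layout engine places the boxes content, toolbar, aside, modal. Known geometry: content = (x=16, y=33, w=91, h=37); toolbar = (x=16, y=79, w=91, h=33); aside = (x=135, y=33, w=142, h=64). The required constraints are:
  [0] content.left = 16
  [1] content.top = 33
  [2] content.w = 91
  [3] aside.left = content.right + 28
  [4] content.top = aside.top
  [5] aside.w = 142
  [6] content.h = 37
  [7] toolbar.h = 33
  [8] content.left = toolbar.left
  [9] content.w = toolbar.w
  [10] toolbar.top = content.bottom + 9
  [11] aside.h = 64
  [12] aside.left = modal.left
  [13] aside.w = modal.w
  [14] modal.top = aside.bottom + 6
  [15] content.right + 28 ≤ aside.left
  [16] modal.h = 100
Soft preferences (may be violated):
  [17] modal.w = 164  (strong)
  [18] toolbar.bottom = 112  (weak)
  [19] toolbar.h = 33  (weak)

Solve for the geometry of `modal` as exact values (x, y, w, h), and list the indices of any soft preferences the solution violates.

modal = (x=135, y=103, w=142, h=100)
violated soft preferences: 17

1. modal.x = 135  [aside.left = modal.left]
2. modal.w = 142  [aside.w = modal.w]
3. modal.y = 103  [modal.top = aside.bottom + 6]
4. modal.h = 100  [modal.h = 100]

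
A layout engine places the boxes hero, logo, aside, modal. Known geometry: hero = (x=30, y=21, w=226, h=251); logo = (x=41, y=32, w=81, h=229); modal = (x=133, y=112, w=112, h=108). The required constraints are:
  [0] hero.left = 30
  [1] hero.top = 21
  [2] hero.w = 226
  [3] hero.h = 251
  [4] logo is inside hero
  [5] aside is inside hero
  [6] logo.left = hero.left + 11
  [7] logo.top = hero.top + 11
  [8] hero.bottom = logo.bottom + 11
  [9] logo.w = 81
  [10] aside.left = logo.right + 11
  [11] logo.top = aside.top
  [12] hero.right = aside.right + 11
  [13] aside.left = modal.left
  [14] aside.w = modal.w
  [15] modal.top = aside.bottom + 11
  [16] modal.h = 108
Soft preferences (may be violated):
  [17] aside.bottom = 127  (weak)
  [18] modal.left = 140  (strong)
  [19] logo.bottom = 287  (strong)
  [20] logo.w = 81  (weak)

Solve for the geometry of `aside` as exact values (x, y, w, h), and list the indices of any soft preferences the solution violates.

aside = (x=133, y=32, w=112, h=69)
violated soft preferences: 17, 18, 19

1. aside.x = 133  [aside.left = logo.right + 11]
2. aside.y = 32  [logo.top = aside.top]
3. aside.w = 112  [hero.right = aside.right + 11]
4. aside.h = 69  [modal.top = aside.bottom + 11]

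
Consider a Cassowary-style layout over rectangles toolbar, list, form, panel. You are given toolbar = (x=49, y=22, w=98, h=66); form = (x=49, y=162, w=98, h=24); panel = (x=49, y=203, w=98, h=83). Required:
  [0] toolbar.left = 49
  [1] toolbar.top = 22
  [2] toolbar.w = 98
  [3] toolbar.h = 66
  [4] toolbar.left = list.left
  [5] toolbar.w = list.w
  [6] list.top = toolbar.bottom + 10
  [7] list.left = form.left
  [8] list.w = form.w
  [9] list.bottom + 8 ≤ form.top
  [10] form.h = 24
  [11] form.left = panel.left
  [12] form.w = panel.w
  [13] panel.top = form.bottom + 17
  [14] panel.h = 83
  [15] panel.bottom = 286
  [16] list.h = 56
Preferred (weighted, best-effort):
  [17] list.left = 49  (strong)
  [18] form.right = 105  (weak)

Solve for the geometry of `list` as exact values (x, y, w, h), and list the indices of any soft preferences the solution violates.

list = (x=49, y=98, w=98, h=56)
violated soft preferences: 18

1. list.x = 49  [toolbar.left = list.left]
2. list.w = 98  [toolbar.w = list.w]
3. list.y = 98  [list.top = toolbar.bottom + 10]
4. list.h = 56  [list.h = 56]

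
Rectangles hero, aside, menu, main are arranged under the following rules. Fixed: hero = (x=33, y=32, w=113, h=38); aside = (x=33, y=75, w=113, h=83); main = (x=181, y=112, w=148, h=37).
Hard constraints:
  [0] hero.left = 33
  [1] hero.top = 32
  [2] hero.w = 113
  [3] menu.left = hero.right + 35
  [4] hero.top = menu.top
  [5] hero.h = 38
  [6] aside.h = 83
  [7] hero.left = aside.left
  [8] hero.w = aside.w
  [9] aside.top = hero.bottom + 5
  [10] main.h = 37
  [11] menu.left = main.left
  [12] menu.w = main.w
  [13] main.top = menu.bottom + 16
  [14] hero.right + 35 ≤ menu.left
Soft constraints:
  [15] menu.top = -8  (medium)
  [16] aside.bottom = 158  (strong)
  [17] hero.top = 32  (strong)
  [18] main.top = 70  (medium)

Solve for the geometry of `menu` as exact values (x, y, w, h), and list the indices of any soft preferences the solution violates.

1. menu.x = 181  [menu.left = hero.right + 35]
2. menu.y = 32  [hero.top = menu.top]
3. menu.w = 148  [menu.w = main.w]
4. menu.h = 64  [main.top = menu.bottom + 16]

menu = (x=181, y=32, w=148, h=64)
violated soft preferences: 15, 18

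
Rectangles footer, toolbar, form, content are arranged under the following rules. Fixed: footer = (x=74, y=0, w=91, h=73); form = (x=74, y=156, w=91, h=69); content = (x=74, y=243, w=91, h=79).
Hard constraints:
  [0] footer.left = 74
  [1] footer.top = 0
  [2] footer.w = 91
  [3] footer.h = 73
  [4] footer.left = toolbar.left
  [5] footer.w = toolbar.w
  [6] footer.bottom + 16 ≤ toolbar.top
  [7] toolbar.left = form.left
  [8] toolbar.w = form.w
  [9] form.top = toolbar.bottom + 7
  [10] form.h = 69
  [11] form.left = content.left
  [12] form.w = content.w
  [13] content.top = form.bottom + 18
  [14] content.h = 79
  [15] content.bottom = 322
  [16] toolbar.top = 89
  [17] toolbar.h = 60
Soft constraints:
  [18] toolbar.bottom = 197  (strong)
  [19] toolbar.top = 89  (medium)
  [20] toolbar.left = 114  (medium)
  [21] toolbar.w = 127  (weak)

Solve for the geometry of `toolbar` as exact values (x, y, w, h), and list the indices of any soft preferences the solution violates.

toolbar = (x=74, y=89, w=91, h=60)
violated soft preferences: 18, 20, 21

1. toolbar.x = 74  [footer.left = toolbar.left]
2. toolbar.w = 91  [footer.w = toolbar.w]
3. toolbar.y = 89  [toolbar.top = 89]
4. toolbar.h = 60  [toolbar.h = 60]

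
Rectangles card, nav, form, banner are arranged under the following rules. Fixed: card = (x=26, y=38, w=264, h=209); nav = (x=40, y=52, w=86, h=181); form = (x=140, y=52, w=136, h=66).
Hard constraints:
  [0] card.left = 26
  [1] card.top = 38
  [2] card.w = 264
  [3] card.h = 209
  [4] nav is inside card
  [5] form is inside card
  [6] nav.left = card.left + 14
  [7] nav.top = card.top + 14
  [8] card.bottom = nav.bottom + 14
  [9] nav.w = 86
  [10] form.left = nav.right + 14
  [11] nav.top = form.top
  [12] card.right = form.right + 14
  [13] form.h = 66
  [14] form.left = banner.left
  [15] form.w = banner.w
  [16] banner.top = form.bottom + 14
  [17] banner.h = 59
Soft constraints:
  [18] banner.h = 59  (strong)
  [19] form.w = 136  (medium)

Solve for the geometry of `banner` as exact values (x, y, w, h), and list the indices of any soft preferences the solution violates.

1. banner.x = 140  [form.left = banner.left]
2. banner.w = 136  [form.w = banner.w]
3. banner.y = 132  [banner.top = form.bottom + 14]
4. banner.h = 59  [banner.h = 59]

banner = (x=140, y=132, w=136, h=59)
violated soft preferences: none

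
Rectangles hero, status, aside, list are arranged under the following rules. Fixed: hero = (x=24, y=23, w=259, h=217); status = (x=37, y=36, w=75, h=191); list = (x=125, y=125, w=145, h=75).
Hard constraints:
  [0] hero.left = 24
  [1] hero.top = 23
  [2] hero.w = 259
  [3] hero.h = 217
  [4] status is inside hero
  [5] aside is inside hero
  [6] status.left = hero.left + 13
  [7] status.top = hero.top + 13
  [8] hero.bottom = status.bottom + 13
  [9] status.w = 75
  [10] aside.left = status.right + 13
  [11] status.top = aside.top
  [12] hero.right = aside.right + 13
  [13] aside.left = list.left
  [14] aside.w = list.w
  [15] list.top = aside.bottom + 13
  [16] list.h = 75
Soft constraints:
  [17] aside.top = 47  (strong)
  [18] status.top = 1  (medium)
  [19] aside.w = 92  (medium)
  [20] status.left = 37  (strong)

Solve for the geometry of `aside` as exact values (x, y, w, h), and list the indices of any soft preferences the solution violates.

1. aside.x = 125  [aside.left = status.right + 13]
2. aside.y = 36  [status.top = aside.top]
3. aside.w = 145  [hero.right = aside.right + 13]
4. aside.h = 76  [list.top = aside.bottom + 13]

aside = (x=125, y=36, w=145, h=76)
violated soft preferences: 17, 18, 19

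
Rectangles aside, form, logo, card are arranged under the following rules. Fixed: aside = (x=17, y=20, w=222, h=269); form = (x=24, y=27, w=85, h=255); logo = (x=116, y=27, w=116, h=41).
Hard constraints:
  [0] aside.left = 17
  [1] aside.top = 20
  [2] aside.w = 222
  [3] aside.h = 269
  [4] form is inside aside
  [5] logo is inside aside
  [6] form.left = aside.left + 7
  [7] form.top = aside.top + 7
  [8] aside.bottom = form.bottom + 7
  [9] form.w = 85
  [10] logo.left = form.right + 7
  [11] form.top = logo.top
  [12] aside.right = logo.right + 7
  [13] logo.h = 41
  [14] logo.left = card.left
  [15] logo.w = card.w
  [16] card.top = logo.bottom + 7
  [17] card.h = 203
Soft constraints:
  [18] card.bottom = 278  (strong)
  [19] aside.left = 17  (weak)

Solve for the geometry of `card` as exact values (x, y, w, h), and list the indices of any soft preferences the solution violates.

card = (x=116, y=75, w=116, h=203)
violated soft preferences: none

1. card.x = 116  [logo.left = card.left]
2. card.w = 116  [logo.w = card.w]
3. card.y = 75  [card.top = logo.bottom + 7]
4. card.h = 203  [card.h = 203]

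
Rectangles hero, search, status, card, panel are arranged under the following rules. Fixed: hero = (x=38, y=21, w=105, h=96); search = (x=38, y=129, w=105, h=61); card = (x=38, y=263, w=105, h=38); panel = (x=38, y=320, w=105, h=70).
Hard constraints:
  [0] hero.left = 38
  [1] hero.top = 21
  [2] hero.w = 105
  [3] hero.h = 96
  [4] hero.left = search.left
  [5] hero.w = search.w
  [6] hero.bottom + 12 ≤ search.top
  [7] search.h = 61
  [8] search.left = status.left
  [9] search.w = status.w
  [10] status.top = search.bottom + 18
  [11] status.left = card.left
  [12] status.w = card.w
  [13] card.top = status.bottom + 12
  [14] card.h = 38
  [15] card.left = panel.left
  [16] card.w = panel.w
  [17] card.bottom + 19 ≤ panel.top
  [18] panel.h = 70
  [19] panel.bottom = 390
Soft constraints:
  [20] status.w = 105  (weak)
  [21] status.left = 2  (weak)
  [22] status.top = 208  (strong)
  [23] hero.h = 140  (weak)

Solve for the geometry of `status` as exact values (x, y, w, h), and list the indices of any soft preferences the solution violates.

status = (x=38, y=208, w=105, h=43)
violated soft preferences: 21, 23

1. status.x = 38  [search.left = status.left]
2. status.w = 105  [search.w = status.w]
3. status.y = 208  [status.top = search.bottom + 18]
4. status.h = 43  [card.top = status.bottom + 12]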